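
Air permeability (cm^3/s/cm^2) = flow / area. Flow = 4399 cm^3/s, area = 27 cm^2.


Formula: Air Permeability = Airflow / Test Area
AP = 4399 cm^3/s / 27 cm^2
AP = 162.9 cm^3/s/cm^2

162.9 cm^3/s/cm^2


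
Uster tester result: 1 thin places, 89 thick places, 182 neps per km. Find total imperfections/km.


Formula: Total = thin places + thick places + neps
Total = 1 + 89 + 182
Total = 272 imperfections/km

272 imperfections/km


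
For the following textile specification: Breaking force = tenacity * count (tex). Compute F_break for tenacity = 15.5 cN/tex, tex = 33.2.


Formula: Breaking force = Tenacity * Linear density
F = 15.5 cN/tex * 33.2 tex
F = 514.60 cN

514.60 cN


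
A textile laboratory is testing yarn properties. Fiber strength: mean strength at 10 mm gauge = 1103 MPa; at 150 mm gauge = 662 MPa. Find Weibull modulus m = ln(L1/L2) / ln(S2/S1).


Formula: m = ln(L1/L2) / ln(S2/S1)
Step 1: ln(L1/L2) = ln(10/150) = -2.70805
Step 2: S2/S1 = 662/1103 = 0.60018
Step 3: ln(S2/S1) = ln(0.60018) = -0.51053
Step 4: m = -2.70805 / -0.51053 = 5.30

5.30 (Weibull m)


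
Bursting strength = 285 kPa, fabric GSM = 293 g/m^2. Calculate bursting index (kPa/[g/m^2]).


Formula: Bursting Index = Bursting Strength / Fabric GSM
BI = 285 kPa / 293 g/m^2
BI = 0.973 kPa/(g/m^2)

0.973 kPa/(g/m^2)


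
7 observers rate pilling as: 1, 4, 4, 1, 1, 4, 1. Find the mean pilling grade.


Formula: Mean = sum / count
Sum = 1 + 4 + 4 + 1 + 1 + 4 + 1 = 16
Mean = 16 / 7 = 2.3

2.3


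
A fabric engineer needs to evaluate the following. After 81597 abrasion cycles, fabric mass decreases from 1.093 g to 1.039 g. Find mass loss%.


Formula: Mass loss% = ((m_before - m_after) / m_before) * 100
Step 1: Mass loss = 1.093 - 1.039 = 0.054 g
Step 2: Ratio = 0.054 / 1.093 = 0.0494053
Step 3: Mass loss% = 0.0494053 * 100 = 4.94053% ≈ 4.94%

4.94%


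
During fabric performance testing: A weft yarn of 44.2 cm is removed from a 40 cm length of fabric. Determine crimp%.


Formula: Crimp% = ((L_yarn - L_fabric) / L_fabric) * 100
Step 1: Extension = 44.2 - 40 = 4.2 cm
Step 2: Crimp% = (4.2 / 40) * 100
Step 3: Crimp% = 0.105 * 100 = 10.5%

10.5%


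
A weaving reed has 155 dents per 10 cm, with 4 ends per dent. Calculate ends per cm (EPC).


Formula: EPC = (dents per 10 cm * ends per dent) / 10
Step 1: Total ends per 10 cm = 155 * 4 = 620
Step 2: EPC = 620 / 10 = 62.0 ends/cm

62.0 ends/cm


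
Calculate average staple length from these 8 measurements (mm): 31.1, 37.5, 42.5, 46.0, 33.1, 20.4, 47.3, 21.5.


Formula: Mean = sum of lengths / count
Sum = 31.1 + 37.5 + 42.5 + 46.0 + 33.1 + 20.4 + 47.3 + 21.5
Sum = 279.4 mm
Mean = 279.4 / 8 = 34.93 mm

34.93 mm


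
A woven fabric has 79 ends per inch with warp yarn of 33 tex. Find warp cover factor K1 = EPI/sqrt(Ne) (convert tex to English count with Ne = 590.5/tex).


Formula: K1 = EPI / sqrt(Ne), with Ne = 590.5 / tex_warp
Step 1: Ne = 590.5 / 33 = 17.894
Step 2: sqrt(Ne) = sqrt(17.894) = 4.2301
Step 3: K1 = 79 / 4.2301 = 18.7

18.7


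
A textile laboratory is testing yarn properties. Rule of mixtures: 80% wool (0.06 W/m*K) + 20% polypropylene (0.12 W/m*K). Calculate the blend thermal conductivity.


Formula: Blend property = (fraction_A * property_A) + (fraction_B * property_B)
Step 1: Contribution A = 80/100 * 0.06 W/m*K = 0.048 W/m*K
Step 2: Contribution B = 20/100 * 0.12 W/m*K = 0.024 W/m*K
Step 3: Blend thermal conductivity = 0.048 + 0.024 = 0.072 W/m*K

0.072 W/m*K


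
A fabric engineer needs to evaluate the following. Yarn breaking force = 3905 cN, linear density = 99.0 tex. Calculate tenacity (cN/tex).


Formula: Tenacity = Breaking force / Linear density
Tenacity = 3905 cN / 99.0 tex
Tenacity = 39.44 cN/tex

39.44 cN/tex


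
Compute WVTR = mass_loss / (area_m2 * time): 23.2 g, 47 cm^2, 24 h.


Formula: WVTR = mass_loss / (area * time)
Step 1: Convert area: 47 cm^2 = 0.0047 m^2
Step 2: WVTR = 23.2 g / (0.0047 m^2 * 24 h)
Step 3: WVTR = 23.2 / 0.1128 = 205.7 g/m^2/h

205.7 g/m^2/h


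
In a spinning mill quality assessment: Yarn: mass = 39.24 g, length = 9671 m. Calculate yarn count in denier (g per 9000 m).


Formula: den = (mass_g / length_m) * 9000
Substituting: den = (39.24 / 9671) * 9000
Intermediate: 39.24 / 9671 = 0.00405749 g/m
den = 0.00405749 * 9000 = 36.5 denier

36.5 denier


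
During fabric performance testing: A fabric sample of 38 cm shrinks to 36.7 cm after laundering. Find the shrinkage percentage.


Formula: Shrinkage% = ((L_before - L_after) / L_before) * 100
Step 1: Shrinkage = 38 - 36.7 = 1.3 cm
Step 2: Shrinkage% = (1.3 / 38) * 100
Step 3: Shrinkage% = 0.034211 * 100 = 3.4211% ≈ 3.4%

3.4%


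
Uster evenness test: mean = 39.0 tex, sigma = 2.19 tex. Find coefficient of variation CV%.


Formula: CV% = (standard deviation / mean) * 100
Step 1: Ratio = 2.19 / 39.0 = 0.056154
Step 2: CV% = 0.056154 * 100 = 5.6154% ≈ 5.6%

5.6%


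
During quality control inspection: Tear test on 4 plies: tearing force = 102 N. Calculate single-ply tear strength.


Formula: Per-ply strength = Total force / Number of plies
Per-ply = 102 N / 4
Per-ply = 25.5 N

25.5 N


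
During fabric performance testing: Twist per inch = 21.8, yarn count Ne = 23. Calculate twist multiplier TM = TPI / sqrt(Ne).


Formula: TM = TPI / sqrt(Ne)
Step 1: sqrt(Ne) = sqrt(23) = 4.7958
Step 2: TM = 21.8 / 4.7958 = 4.55

4.55 TM


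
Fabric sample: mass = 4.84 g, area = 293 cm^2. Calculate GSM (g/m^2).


Formula: GSM = mass_g / area_m2
Step 1: Convert area: 293 cm^2 = 293 / 10000 = 0.0293 m^2
Step 2: GSM = 4.84 g / 0.0293 m^2 = 165.2 g/m^2

165.2 g/m^2


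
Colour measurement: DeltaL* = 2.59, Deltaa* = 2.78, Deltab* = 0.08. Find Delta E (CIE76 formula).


Formula: Delta E = sqrt(dL*^2 + da*^2 + db*^2)
Step 1: dL*^2 = 2.59^2 = 6.7081
Step 2: da*^2 = 2.78^2 = 7.7284
Step 3: db*^2 = 0.08^2 = 0.0064
Step 4: Sum = 6.7081 + 7.7284 + 0.0064 = 14.4429
Step 5: Delta E = sqrt(14.4429) = 3.8

3.8 Delta E


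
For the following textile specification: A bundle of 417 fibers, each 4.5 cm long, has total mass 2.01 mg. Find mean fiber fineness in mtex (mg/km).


Formula: fineness (mtex) = mass (mg) / total length (km) = (mass_mg / total_length_m) * 1000
Step 1: Convert fiber length: 4.5 cm = 0.045 m
Step 2: Total fiber length = 417 * 0.045 = 18.765 m
Step 3: Linear density = 2.01 mg / 18.765 m = 0.1071 mg/m
Step 4: fineness = 0.1071 * 1000 = 107.1 mtex

107.1 mtex


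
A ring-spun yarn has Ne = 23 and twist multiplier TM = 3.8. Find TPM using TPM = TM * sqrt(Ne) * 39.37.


Formula: TPM = TM * sqrt(Ne) * 39.37
Step 1: sqrt(Ne) = sqrt(23) = 4.7958
Step 2: TM * sqrt(Ne) = 3.8 * 4.7958 = 18.224
Step 3: TPM = 18.224 * 39.37 = 717 twists/m

717 twists/m


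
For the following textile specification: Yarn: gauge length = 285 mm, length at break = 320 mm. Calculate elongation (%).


Formula: Elongation (%) = ((L_break - L0) / L0) * 100
Step 1: Extension = 320 - 285 = 35 mm
Step 2: Elongation = (35 / 285) * 100
Step 3: Elongation = 0.122807 * 100 = 12.2807% ≈ 12.3%

12.3%


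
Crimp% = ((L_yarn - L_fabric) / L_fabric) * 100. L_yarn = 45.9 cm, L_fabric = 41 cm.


Formula: Crimp% = ((L_yarn - L_fabric) / L_fabric) * 100
Step 1: Extension = 45.9 - 41 = 4.9 cm
Step 2: Crimp% = (4.9 / 41) * 100
Step 3: Crimp% = 0.119512 * 100 = 11.9512% ≈ 12.0%

12.0%


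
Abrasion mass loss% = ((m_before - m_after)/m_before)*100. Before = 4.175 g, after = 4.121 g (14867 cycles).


Formula: Mass loss% = ((m_before - m_after) / m_before) * 100
Step 1: Mass loss = 4.175 - 4.121 = 0.054 g
Step 2: Ratio = 0.054 / 4.175 = 0.0129341
Step 3: Mass loss% = 0.0129341 * 100 = 1.29341% ≈ 1.29%

1.29%


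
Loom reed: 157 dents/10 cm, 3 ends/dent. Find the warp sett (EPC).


Formula: EPC = (dents per 10 cm * ends per dent) / 10
Step 1: Total ends per 10 cm = 157 * 3 = 471
Step 2: EPC = 471 / 10 = 47.1 ends/cm

47.1 ends/cm


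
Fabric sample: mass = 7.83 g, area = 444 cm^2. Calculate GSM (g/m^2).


Formula: GSM = mass_g / area_m2
Step 1: Convert area: 444 cm^2 = 444 / 10000 = 0.0444 m^2
Step 2: GSM = 7.83 g / 0.0444 m^2 = 176.4 g/m^2

176.4 g/m^2


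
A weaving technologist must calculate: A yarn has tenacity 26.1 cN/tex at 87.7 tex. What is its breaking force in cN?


Formula: Breaking force = Tenacity * Linear density
F = 26.1 cN/tex * 87.7 tex
F = 2288.97 cN

2288.97 cN


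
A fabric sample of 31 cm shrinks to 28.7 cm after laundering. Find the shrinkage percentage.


Formula: Shrinkage% = ((L_before - L_after) / L_before) * 100
Step 1: Shrinkage = 31 - 28.7 = 2.3 cm
Step 2: Shrinkage% = (2.3 / 31) * 100
Step 3: Shrinkage% = 0.074194 * 100 = 7.4194% ≈ 7.4%

7.4%


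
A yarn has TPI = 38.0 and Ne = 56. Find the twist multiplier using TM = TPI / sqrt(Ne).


Formula: TM = TPI / sqrt(Ne)
Step 1: sqrt(Ne) = sqrt(56) = 7.4833
Step 2: TM = 38.0 / 7.4833 = 5.08

5.08 TM


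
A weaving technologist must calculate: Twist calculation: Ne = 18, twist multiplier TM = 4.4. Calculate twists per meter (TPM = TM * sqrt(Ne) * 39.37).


Formula: TPM = TM * sqrt(Ne) * 39.37
Step 1: sqrt(Ne) = sqrt(18) = 4.2426
Step 2: TM * sqrt(Ne) = 4.4 * 4.2426 = 18.6674
Step 3: TPM = 18.6674 * 39.37 = 735 twists/m

735 twists/m


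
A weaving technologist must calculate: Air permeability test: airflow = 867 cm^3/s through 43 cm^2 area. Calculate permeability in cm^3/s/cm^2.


Formula: Air Permeability = Airflow / Test Area
AP = 867 cm^3/s / 43 cm^2
AP = 20.2 cm^3/s/cm^2

20.2 cm^3/s/cm^2


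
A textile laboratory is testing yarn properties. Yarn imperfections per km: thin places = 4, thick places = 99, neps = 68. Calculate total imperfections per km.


Formula: Total = thin places + thick places + neps
Total = 4 + 99 + 68
Total = 171 imperfections/km

171 imperfections/km


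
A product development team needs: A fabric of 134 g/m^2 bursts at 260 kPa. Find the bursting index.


Formula: Bursting Index = Bursting Strength / Fabric GSM
BI = 260 kPa / 134 g/m^2
BI = 1.940 kPa/(g/m^2)

1.940 kPa/(g/m^2)


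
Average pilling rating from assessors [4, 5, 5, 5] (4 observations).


Formula: Mean = sum / count
Sum = 4 + 5 + 5 + 5 = 19
Mean = 19 / 4 = 4.8

4.8


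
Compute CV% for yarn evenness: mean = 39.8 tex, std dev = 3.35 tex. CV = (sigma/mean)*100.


Formula: CV% = (standard deviation / mean) * 100
Step 1: Ratio = 3.35 / 39.8 = 0.084171
Step 2: CV% = 0.084171 * 100 = 8.4171% ≈ 8.4%

8.4%


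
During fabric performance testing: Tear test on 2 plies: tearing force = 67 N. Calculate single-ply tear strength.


Formula: Per-ply strength = Total force / Number of plies
Per-ply = 67 N / 2
Per-ply = 33.5 N

33.5 N


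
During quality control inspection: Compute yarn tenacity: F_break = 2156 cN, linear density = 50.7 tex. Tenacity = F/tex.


Formula: Tenacity = Breaking force / Linear density
Tenacity = 2156 cN / 50.7 tex
Tenacity = 42.52 cN/tex

42.52 cN/tex


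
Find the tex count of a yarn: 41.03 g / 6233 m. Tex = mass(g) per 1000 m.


Formula: Tex = (mass_g / length_m) * 1000
Substituting: Tex = (41.03 / 6233) * 1000
Intermediate: 41.03 / 6233 = 0.0065827 g/m
Tex = 0.0065827 * 1000 = 6.58 tex

6.58 tex


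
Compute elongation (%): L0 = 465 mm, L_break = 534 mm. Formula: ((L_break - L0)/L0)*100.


Formula: Elongation (%) = ((L_break - L0) / L0) * 100
Step 1: Extension = 534 - 465 = 69 mm
Step 2: Elongation = (69 / 465) * 100
Step 3: Elongation = 0.148387 * 100 = 14.8387% ≈ 14.8%

14.8%


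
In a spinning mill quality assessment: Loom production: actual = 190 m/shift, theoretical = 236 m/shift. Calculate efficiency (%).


Formula: Efficiency% = (Actual output / Theoretical output) * 100
Efficiency% = (190 / 236) * 100
Efficiency% = 0.805085 * 100 = 80.5085% ≈ 80.5%

80.5%


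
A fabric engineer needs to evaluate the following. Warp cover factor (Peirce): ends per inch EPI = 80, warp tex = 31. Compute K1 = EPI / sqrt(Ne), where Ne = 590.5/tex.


Formula: K1 = EPI / sqrt(Ne), with Ne = 590.5 / tex_warp
Step 1: Ne = 590.5 / 31 = 19.048
Step 2: sqrt(Ne) = sqrt(19.048) = 4.3644
Step 3: K1 = 80 / 4.3644 = 18.3

18.3


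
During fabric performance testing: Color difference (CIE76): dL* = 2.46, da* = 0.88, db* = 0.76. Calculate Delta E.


Formula: Delta E = sqrt(dL*^2 + da*^2 + db*^2)
Step 1: dL*^2 = 2.46^2 = 6.0516
Step 2: da*^2 = 0.88^2 = 0.7744
Step 3: db*^2 = 0.76^2 = 0.5776
Step 4: Sum = 6.0516 + 0.7744 + 0.5776 = 7.4036
Step 5: Delta E = sqrt(7.4036) = 2.72

2.72 Delta E


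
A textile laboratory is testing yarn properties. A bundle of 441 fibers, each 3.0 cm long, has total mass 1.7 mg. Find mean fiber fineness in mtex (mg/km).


Formula: fineness (mtex) = mass (mg) / total length (km) = (mass_mg / total_length_m) * 1000
Step 1: Convert fiber length: 3.0 cm = 0.03 m
Step 2: Total fiber length = 441 * 0.03 = 13.23 m
Step 3: Linear density = 1.7 mg / 13.23 m = 0.1285 mg/m
Step 4: fineness = 0.1285 * 1000 = 128.5 mtex

128.5 mtex


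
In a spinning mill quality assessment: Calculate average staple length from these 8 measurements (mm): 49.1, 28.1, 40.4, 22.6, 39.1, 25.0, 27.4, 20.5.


Formula: Mean = sum of lengths / count
Sum = 49.1 + 28.1 + 40.4 + 22.6 + 39.1 + 25.0 + 27.4 + 20.5
Sum = 252.2 mm
Mean = 252.2 / 8 = 31.53 mm

31.53 mm


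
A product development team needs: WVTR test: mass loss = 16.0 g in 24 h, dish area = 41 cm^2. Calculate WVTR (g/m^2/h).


Formula: WVTR = mass_loss / (area * time)
Step 1: Convert area: 41 cm^2 = 0.0041 m^2
Step 2: WVTR = 16.0 g / (0.0041 m^2 * 24 h)
Step 3: WVTR = 16.0 / 0.0984 = 162.6 g/m^2/h

162.6 g/m^2/h


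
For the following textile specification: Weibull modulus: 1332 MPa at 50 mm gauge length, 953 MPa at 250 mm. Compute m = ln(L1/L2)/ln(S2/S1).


Formula: m = ln(L1/L2) / ln(S2/S1)
Step 1: ln(L1/L2) = ln(50/250) = -1.60944
Step 2: S2/S1 = 953/1332 = 0.71547
Step 3: ln(S2/S1) = ln(0.71547) = -0.33482
Step 4: m = -1.60944 / -0.33482 = 4.81

4.81 (Weibull m)


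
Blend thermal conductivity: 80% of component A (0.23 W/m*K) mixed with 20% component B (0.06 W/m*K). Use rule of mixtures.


Formula: Blend property = (fraction_A * property_A) + (fraction_B * property_B)
Step 1: Contribution A = 80/100 * 0.23 W/m*K = 0.184 W/m*K
Step 2: Contribution B = 20/100 * 0.06 W/m*K = 0.012 W/m*K
Step 3: Blend thermal conductivity = 0.184 + 0.012 = 0.196 W/m*K

0.196 W/m*K


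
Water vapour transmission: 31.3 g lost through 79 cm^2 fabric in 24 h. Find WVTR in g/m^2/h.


Formula: WVTR = mass_loss / (area * time)
Step 1: Convert area: 79 cm^2 = 0.0079 m^2
Step 2: WVTR = 31.3 g / (0.0079 m^2 * 24 h)
Step 3: WVTR = 31.3 / 0.1896 = 165.1 g/m^2/h

165.1 g/m^2/h


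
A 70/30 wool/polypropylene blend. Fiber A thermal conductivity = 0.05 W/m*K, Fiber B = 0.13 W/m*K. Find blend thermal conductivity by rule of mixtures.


Formula: Blend property = (fraction_A * property_A) + (fraction_B * property_B)
Step 1: Contribution A = 70/100 * 0.05 W/m*K = 0.035 W/m*K
Step 2: Contribution B = 30/100 * 0.13 W/m*K = 0.039 W/m*K
Step 3: Blend thermal conductivity = 0.035 + 0.039 = 0.074 W/m*K

0.074 W/m*K


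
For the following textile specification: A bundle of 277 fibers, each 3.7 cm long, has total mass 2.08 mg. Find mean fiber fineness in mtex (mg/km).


Formula: fineness (mtex) = mass (mg) / total length (km) = (mass_mg / total_length_m) * 1000
Step 1: Convert fiber length: 3.7 cm = 0.037 m
Step 2: Total fiber length = 277 * 0.037 = 10.249 m
Step 3: Linear density = 2.08 mg / 10.249 m = 0.2029 mg/m
Step 4: fineness = 0.2029 * 1000 = 202.9 mtex

202.9 mtex


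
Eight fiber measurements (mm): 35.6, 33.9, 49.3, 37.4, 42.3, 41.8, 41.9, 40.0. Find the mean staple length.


Formula: Mean = sum of lengths / count
Sum = 35.6 + 33.9 + 49.3 + 37.4 + 42.3 + 41.8 + 41.9 + 40.0
Sum = 322.2 mm
Mean = 322.2 / 8 = 40.28 mm

40.28 mm


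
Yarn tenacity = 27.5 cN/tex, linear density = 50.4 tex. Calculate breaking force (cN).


Formula: Breaking force = Tenacity * Linear density
F = 27.5 cN/tex * 50.4 tex
F = 1386.00 cN

1386.00 cN


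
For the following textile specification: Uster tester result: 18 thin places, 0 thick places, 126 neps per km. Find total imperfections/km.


Formula: Total = thin places + thick places + neps
Total = 18 + 0 + 126
Total = 144 imperfections/km

144 imperfections/km


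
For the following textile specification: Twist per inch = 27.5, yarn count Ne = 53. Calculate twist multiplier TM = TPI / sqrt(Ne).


Formula: TM = TPI / sqrt(Ne)
Step 1: sqrt(Ne) = sqrt(53) = 7.2801
Step 2: TM = 27.5 / 7.2801 = 3.78

3.78 TM


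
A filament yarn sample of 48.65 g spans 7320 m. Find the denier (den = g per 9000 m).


Formula: den = (mass_g / length_m) * 9000
Substituting: den = (48.65 / 7320) * 9000
Intermediate: 48.65 / 7320 = 0.00664617 g/m
den = 0.00664617 * 9000 = 59.8 denier

59.8 denier


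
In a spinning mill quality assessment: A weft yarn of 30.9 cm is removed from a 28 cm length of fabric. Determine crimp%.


Formula: Crimp% = ((L_yarn - L_fabric) / L_fabric) * 100
Step 1: Extension = 30.9 - 28 = 2.9 cm
Step 2: Crimp% = (2.9 / 28) * 100
Step 3: Crimp% = 0.103571 * 100 = 10.3571% ≈ 10.4%

10.4%


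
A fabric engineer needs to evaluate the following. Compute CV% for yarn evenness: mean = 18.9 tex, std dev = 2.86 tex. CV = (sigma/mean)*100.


Formula: CV% = (standard deviation / mean) * 100
Step 1: Ratio = 2.86 / 18.9 = 0.151323
Step 2: CV% = 0.151323 * 100 = 15.1323% ≈ 15.1%

15.1%


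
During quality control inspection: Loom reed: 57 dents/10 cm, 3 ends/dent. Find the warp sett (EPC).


Formula: EPC = (dents per 10 cm * ends per dent) / 10
Step 1: Total ends per 10 cm = 57 * 3 = 171
Step 2: EPC = 171 / 10 = 17.1 ends/cm

17.1 ends/cm


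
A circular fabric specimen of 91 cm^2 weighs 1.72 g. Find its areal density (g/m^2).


Formula: GSM = mass_g / area_m2
Step 1: Convert area: 91 cm^2 = 91 / 10000 = 0.0091 m^2
Step 2: GSM = 1.72 g / 0.0091 m^2 = 189.0 g/m^2

189.0 g/m^2


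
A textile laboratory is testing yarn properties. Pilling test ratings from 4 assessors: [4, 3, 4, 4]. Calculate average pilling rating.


Formula: Mean = sum / count
Sum = 4 + 3 + 4 + 4 = 15
Mean = 15 / 4 = 3.8

3.8


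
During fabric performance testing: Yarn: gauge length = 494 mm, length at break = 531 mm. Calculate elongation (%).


Formula: Elongation (%) = ((L_break - L0) / L0) * 100
Step 1: Extension = 531 - 494 = 37 mm
Step 2: Elongation = (37 / 494) * 100
Step 3: Elongation = 0.074899 * 100 = 7.4899% ≈ 7.5%

7.5%


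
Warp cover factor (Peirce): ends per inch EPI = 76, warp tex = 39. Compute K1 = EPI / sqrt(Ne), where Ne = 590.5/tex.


Formula: K1 = EPI / sqrt(Ne), with Ne = 590.5 / tex_warp
Step 1: Ne = 590.5 / 39 = 15.141
Step 2: sqrt(Ne) = sqrt(15.141) = 3.8911
Step 3: K1 = 76 / 3.8911 = 19.5

19.5


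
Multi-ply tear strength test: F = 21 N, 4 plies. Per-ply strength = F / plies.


Formula: Per-ply strength = Total force / Number of plies
Per-ply = 21 N / 4
Per-ply = 5.25 N

5.25 N


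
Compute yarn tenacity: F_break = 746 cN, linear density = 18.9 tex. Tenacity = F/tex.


Formula: Tenacity = Breaking force / Linear density
Tenacity = 746 cN / 18.9 tex
Tenacity = 39.47 cN/tex

39.47 cN/tex


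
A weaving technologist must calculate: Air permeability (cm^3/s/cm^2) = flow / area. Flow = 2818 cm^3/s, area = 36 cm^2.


Formula: Air Permeability = Airflow / Test Area
AP = 2818 cm^3/s / 36 cm^2
AP = 78.3 cm^3/s/cm^2

78.3 cm^3/s/cm^2


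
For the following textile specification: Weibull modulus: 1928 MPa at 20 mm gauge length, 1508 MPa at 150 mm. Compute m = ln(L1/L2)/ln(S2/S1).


Formula: m = ln(L1/L2) / ln(S2/S1)
Step 1: ln(L1/L2) = ln(20/150) = -2.01490
Step 2: S2/S1 = 1508/1928 = 0.78216
Step 3: ln(S2/S1) = ln(0.78216) = -0.24570
Step 4: m = -2.01490 / -0.24570 = 8.20

8.20 (Weibull m)


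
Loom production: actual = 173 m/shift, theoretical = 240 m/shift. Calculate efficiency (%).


Formula: Efficiency% = (Actual output / Theoretical output) * 100
Efficiency% = (173 / 240) * 100
Efficiency% = 0.720833 * 100 = 72.0833% ≈ 72.1%

72.1%


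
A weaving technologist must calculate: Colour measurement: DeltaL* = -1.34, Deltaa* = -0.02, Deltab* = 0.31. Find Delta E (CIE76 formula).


Formula: Delta E = sqrt(dL*^2 + da*^2 + db*^2)
Step 1: dL*^2 = (-1.34)^2 = 1.7956
Step 2: da*^2 = (-0.02)^2 = 0.0004
Step 3: db*^2 = 0.31^2 = 0.0961
Step 4: Sum = 1.7956 + 0.0004 + 0.0961 = 1.8921
Step 5: Delta E = sqrt(1.8921) = 1.38

1.38 Delta E


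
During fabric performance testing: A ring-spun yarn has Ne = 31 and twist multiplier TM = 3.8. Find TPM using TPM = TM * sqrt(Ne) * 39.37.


Formula: TPM = TM * sqrt(Ne) * 39.37
Step 1: sqrt(Ne) = sqrt(31) = 5.5678
Step 2: TM * sqrt(Ne) = 3.8 * 5.5678 = 21.1576
Step 3: TPM = 21.1576 * 39.37 = 833 twists/m

833 twists/m


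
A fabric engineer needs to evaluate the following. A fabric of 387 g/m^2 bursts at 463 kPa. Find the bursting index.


Formula: Bursting Index = Bursting Strength / Fabric GSM
BI = 463 kPa / 387 g/m^2
BI = 1.196 kPa/(g/m^2)

1.196 kPa/(g/m^2)


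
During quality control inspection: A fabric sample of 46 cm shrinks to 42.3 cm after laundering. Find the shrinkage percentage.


Formula: Shrinkage% = ((L_before - L_after) / L_before) * 100
Step 1: Shrinkage = 46 - 42.3 = 3.7 cm
Step 2: Shrinkage% = (3.7 / 46) * 100
Step 3: Shrinkage% = 0.080435 * 100 = 8.0435% ≈ 8.0%

8.0%


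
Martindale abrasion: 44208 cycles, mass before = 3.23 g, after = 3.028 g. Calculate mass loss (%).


Formula: Mass loss% = ((m_before - m_after) / m_before) * 100
Step 1: Mass loss = 3.23 - 3.028 = 0.202 g
Step 2: Ratio = 0.202 / 3.23 = 0.0625387
Step 3: Mass loss% = 0.0625387 * 100 = 6.25387% ≈ 6.25%

6.25%


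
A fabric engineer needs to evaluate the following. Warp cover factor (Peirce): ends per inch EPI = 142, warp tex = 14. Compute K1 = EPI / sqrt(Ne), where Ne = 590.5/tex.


Formula: K1 = EPI / sqrt(Ne), with Ne = 590.5 / tex_warp
Step 1: Ne = 590.5 / 14 = 42.179
Step 2: sqrt(Ne) = sqrt(42.179) = 6.4945
Step 3: K1 = 142 / 6.4945 = 21.9

21.9


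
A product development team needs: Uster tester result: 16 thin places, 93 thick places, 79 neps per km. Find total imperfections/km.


Formula: Total = thin places + thick places + neps
Total = 16 + 93 + 79
Total = 188 imperfections/km

188 imperfections/km


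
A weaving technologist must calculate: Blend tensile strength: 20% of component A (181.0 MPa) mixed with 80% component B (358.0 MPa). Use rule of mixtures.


Formula: Blend property = (fraction_A * property_A) + (fraction_B * property_B)
Step 1: Contribution A = 20/100 * 181.0 MPa = 36.2 MPa
Step 2: Contribution B = 80/100 * 358.0 MPa = 286.4 MPa
Step 3: Blend tensile strength = 36.2 + 286.4 = 322.6 MPa

322.6 MPa


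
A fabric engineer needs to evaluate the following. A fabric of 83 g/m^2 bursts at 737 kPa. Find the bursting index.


Formula: Bursting Index = Bursting Strength / Fabric GSM
BI = 737 kPa / 83 g/m^2
BI = 8.880 kPa/(g/m^2)

8.880 kPa/(g/m^2)


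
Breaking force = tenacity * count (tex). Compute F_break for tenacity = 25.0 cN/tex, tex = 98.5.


Formula: Breaking force = Tenacity * Linear density
F = 25.0 cN/tex * 98.5 tex
F = 2462.50 cN

2462.50 cN


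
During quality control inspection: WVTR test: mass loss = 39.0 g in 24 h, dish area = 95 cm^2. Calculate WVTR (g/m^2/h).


Formula: WVTR = mass_loss / (area * time)
Step 1: Convert area: 95 cm^2 = 0.0095 m^2
Step 2: WVTR = 39.0 g / (0.0095 m^2 * 24 h)
Step 3: WVTR = 39.0 / 0.228 = 171.1 g/m^2/h

171.1 g/m^2/h


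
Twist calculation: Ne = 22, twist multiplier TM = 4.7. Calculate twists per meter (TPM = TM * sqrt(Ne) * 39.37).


Formula: TPM = TM * sqrt(Ne) * 39.37
Step 1: sqrt(Ne) = sqrt(22) = 4.6904
Step 2: TM * sqrt(Ne) = 4.7 * 4.6904 = 22.0449
Step 3: TPM = 22.0449 * 39.37 = 868 twists/m

868 twists/m


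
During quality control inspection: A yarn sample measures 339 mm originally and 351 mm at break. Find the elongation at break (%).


Formula: Elongation (%) = ((L_break - L0) / L0) * 100
Step 1: Extension = 351 - 339 = 12 mm
Step 2: Elongation = (12 / 339) * 100
Step 3: Elongation = 0.035398 * 100 = 3.5398% ≈ 3.5%

3.5%


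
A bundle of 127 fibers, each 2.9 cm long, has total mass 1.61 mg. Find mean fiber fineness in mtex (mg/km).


Formula: fineness (mtex) = mass (mg) / total length (km) = (mass_mg / total_length_m) * 1000
Step 1: Convert fiber length: 2.9 cm = 0.029 m
Step 2: Total fiber length = 127 * 0.029 = 3.683 m
Step 3: Linear density = 1.61 mg / 3.683 m = 0.4371 mg/m
Step 4: fineness = 0.4371 * 1000 = 437.1 mtex

437.1 mtex


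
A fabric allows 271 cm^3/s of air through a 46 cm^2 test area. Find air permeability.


Formula: Air Permeability = Airflow / Test Area
AP = 271 cm^3/s / 46 cm^2
AP = 5.9 cm^3/s/cm^2

5.9 cm^3/s/cm^2


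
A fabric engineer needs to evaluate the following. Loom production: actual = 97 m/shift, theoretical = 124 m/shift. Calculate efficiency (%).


Formula: Efficiency% = (Actual output / Theoretical output) * 100
Efficiency% = (97 / 124) * 100
Efficiency% = 0.782258 * 100 = 78.2258% ≈ 78.2%

78.2%


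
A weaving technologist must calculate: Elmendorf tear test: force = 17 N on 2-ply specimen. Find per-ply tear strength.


Formula: Per-ply strength = Total force / Number of plies
Per-ply = 17 N / 2
Per-ply = 8.5 N

8.5 N


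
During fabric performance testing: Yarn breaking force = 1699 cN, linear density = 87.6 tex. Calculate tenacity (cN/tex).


Formula: Tenacity = Breaking force / Linear density
Tenacity = 1699 cN / 87.6 tex
Tenacity = 19.39 cN/tex

19.39 cN/tex


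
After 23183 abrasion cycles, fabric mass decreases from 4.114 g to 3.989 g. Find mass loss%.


Formula: Mass loss% = ((m_before - m_after) / m_before) * 100
Step 1: Mass loss = 4.114 - 3.989 = 0.125 g
Step 2: Ratio = 0.125 / 4.114 = 0.0303841
Step 3: Mass loss% = 0.0303841 * 100 = 3.03841% ≈ 3.04%

3.04%


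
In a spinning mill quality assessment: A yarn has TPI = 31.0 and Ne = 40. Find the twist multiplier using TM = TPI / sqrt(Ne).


Formula: TM = TPI / sqrt(Ne)
Step 1: sqrt(Ne) = sqrt(40) = 6.3246
Step 2: TM = 31.0 / 6.3246 = 4.90

4.90 TM


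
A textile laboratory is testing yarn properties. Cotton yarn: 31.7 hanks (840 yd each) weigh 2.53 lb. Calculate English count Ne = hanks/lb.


Formula: Ne = hanks / mass_lb
Substituting: Ne = 31.7 / 2.53
Ne = 12.5

12.5 Ne


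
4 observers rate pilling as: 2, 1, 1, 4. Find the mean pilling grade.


Formula: Mean = sum / count
Sum = 2 + 1 + 1 + 4 = 8
Mean = 8 / 4 = 2.0

2.0


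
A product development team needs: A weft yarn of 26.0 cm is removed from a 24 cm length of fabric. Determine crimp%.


Formula: Crimp% = ((L_yarn - L_fabric) / L_fabric) * 100
Step 1: Extension = 26.0 - 24 = 2.0 cm
Step 2: Crimp% = (2.0 / 24) * 100
Step 3: Crimp% = 0.083333 * 100 = 8.3333% ≈ 8.3%

8.3%


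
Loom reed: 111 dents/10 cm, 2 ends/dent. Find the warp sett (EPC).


Formula: EPC = (dents per 10 cm * ends per dent) / 10
Step 1: Total ends per 10 cm = 111 * 2 = 222
Step 2: EPC = 222 / 10 = 22.2 ends/cm

22.2 ends/cm


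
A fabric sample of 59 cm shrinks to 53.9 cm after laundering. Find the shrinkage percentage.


Formula: Shrinkage% = ((L_before - L_after) / L_before) * 100
Step 1: Shrinkage = 59 - 53.9 = 5.1 cm
Step 2: Shrinkage% = (5.1 / 59) * 100
Step 3: Shrinkage% = 0.086441 * 100 = 8.6441% ≈ 8.6%

8.6%


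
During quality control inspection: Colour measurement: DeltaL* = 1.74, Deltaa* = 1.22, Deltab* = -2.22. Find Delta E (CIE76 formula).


Formula: Delta E = sqrt(dL*^2 + da*^2 + db*^2)
Step 1: dL*^2 = 1.74^2 = 3.0276
Step 2: da*^2 = 1.22^2 = 1.4884
Step 3: db*^2 = (-2.22)^2 = 4.9284
Step 4: Sum = 3.0276 + 1.4884 + 4.9284 = 9.4444
Step 5: Delta E = sqrt(9.4444) = 3.07

3.07 Delta E


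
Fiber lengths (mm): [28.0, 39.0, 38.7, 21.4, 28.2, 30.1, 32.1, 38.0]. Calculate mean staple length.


Formula: Mean = sum of lengths / count
Sum = 28.0 + 39.0 + 38.7 + 21.4 + 28.2 + 30.1 + 32.1 + 38.0
Sum = 255.5 mm
Mean = 255.5 / 8 = 31.94 mm

31.94 mm


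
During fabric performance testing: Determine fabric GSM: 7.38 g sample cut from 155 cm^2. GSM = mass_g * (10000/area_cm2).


Formula: GSM = mass_g / area_m2
Step 1: Convert area: 155 cm^2 = 155 / 10000 = 0.0155 m^2
Step 2: GSM = 7.38 g / 0.0155 m^2 = 476.1 g/m^2

476.1 g/m^2


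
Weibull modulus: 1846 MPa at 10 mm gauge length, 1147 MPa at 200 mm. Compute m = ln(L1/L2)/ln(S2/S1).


Formula: m = ln(L1/L2) / ln(S2/S1)
Step 1: ln(L1/L2) = ln(10/200) = -2.99573
Step 2: S2/S1 = 1147/1846 = 0.62134
Step 3: ln(S2/S1) = ln(0.62134) = -0.47588
Step 4: m = -2.99573 / -0.47588 = 6.30

6.30 (Weibull m)


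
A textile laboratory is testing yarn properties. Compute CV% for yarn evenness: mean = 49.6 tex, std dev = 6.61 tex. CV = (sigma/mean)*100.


Formula: CV% = (standard deviation / mean) * 100
Step 1: Ratio = 6.61 / 49.6 = 0.133266
Step 2: CV% = 0.133266 * 100 = 13.3266% ≈ 13.3%

13.3%


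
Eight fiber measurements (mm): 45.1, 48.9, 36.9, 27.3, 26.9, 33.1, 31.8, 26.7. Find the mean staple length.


Formula: Mean = sum of lengths / count
Sum = 45.1 + 48.9 + 36.9 + 27.3 + 26.9 + 33.1 + 31.8 + 26.7
Sum = 276.7 mm
Mean = 276.7 / 8 = 34.59 mm

34.59 mm


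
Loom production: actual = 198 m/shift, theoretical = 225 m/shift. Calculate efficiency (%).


Formula: Efficiency% = (Actual output / Theoretical output) * 100
Efficiency% = (198 / 225) * 100
Efficiency% = 0.88 * 100 = 88.0%

88.0%


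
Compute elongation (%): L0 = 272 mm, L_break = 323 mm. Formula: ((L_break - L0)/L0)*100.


Formula: Elongation (%) = ((L_break - L0) / L0) * 100
Step 1: Extension = 323 - 272 = 51 mm
Step 2: Elongation = (51 / 272) * 100
Step 3: Elongation = 0.1875 * 100 = 18.75% ≈ 18.8%

18.8%


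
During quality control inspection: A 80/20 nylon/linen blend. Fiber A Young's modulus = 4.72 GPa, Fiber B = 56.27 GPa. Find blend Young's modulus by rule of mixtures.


Formula: Blend property = (fraction_A * property_A) + (fraction_B * property_B)
Step 1: Contribution A = 80/100 * 4.72 GPa = 3.776 GPa
Step 2: Contribution B = 20/100 * 56.27 GPa = 11.254 GPa
Step 3: Blend Young's modulus = 3.776 + 11.254 = 15.03 GPa

15.03 GPa


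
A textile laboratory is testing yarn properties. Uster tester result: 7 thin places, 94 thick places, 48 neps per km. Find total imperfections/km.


Formula: Total = thin places + thick places + neps
Total = 7 + 94 + 48
Total = 149 imperfections/km

149 imperfections/km


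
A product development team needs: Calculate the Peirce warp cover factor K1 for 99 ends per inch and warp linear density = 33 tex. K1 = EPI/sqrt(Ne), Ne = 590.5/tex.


Formula: K1 = EPI / sqrt(Ne), with Ne = 590.5 / tex_warp
Step 1: Ne = 590.5 / 33 = 17.894
Step 2: sqrt(Ne) = sqrt(17.894) = 4.2301
Step 3: K1 = 99 / 4.2301 = 23.4

23.4


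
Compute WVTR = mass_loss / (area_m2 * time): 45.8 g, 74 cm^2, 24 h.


Formula: WVTR = mass_loss / (area * time)
Step 1: Convert area: 74 cm^2 = 0.0074 m^2
Step 2: WVTR = 45.8 g / (0.0074 m^2 * 24 h)
Step 3: WVTR = 45.8 / 0.1776 = 257.9 g/m^2/h

257.9 g/m^2/h


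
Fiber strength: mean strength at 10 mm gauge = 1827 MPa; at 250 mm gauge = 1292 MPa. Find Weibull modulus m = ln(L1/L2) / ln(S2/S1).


Formula: m = ln(L1/L2) / ln(S2/S1)
Step 1: ln(L1/L2) = ln(10/250) = -3.21888
Step 2: S2/S1 = 1292/1827 = 0.70717
Step 3: ln(S2/S1) = ln(0.70717) = -0.34648
Step 4: m = -3.21888 / -0.34648 = 9.29

9.29 (Weibull m)


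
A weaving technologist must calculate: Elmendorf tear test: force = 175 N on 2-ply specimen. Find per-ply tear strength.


Formula: Per-ply strength = Total force / Number of plies
Per-ply = 175 N / 2
Per-ply = 87.5 N

87.5 N


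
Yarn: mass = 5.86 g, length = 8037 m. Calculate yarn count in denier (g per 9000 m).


Formula: den = (mass_g / length_m) * 9000
Substituting: den = (5.86 / 8037) * 9000
Intermediate: 5.86 / 8037 = 0.00072913 g/m
den = 0.00072913 * 9000 = 6.6 denier

6.6 denier


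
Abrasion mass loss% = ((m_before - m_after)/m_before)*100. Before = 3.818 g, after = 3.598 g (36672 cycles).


Formula: Mass loss% = ((m_before - m_after) / m_before) * 100
Step 1: Mass loss = 3.818 - 3.598 = 0.22 g
Step 2: Ratio = 0.22 / 3.818 = 0.0576218
Step 3: Mass loss% = 0.0576218 * 100 = 5.76218% ≈ 5.76%

5.76%


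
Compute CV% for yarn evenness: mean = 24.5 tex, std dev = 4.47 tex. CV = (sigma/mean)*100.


Formula: CV% = (standard deviation / mean) * 100
Step 1: Ratio = 4.47 / 24.5 = 0.182449
Step 2: CV% = 0.182449 * 100 = 18.2449% ≈ 18.2%

18.2%


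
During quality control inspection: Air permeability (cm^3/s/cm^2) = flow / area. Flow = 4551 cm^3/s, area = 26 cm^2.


Formula: Air Permeability = Airflow / Test Area
AP = 4551 cm^3/s / 26 cm^2
AP = 175.0 cm^3/s/cm^2

175.0 cm^3/s/cm^2


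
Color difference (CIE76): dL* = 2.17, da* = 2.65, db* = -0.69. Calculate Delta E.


Formula: Delta E = sqrt(dL*^2 + da*^2 + db*^2)
Step 1: dL*^2 = 2.17^2 = 4.7089
Step 2: da*^2 = 2.65^2 = 7.0225
Step 3: db*^2 = (-0.69)^2 = 0.4761
Step 4: Sum = 4.7089 + 7.0225 + 0.4761 = 12.2075
Step 5: Delta E = sqrt(12.2075) = 3.49

3.49 Delta E


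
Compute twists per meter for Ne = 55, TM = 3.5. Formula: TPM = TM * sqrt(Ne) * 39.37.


Formula: TPM = TM * sqrt(Ne) * 39.37
Step 1: sqrt(Ne) = sqrt(55) = 7.4162
Step 2: TM * sqrt(Ne) = 3.5 * 7.4162 = 25.9567
Step 3: TPM = 25.9567 * 39.37 = 1022 twists/m

1022 twists/m


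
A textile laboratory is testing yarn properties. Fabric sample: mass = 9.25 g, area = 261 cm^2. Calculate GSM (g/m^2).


Formula: GSM = mass_g / area_m2
Step 1: Convert area: 261 cm^2 = 261 / 10000 = 0.0261 m^2
Step 2: GSM = 9.25 g / 0.0261 m^2 = 354.4 g/m^2

354.4 g/m^2


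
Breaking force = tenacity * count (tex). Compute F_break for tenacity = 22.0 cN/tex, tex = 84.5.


Formula: Breaking force = Tenacity * Linear density
F = 22.0 cN/tex * 84.5 tex
F = 1859.00 cN

1859.00 cN


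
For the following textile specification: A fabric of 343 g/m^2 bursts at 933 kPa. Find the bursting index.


Formula: Bursting Index = Bursting Strength / Fabric GSM
BI = 933 kPa / 343 g/m^2
BI = 2.720 kPa/(g/m^2)

2.720 kPa/(g/m^2)


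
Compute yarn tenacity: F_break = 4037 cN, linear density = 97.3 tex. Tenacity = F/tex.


Formula: Tenacity = Breaking force / Linear density
Tenacity = 4037 cN / 97.3 tex
Tenacity = 41.49 cN/tex

41.49 cN/tex


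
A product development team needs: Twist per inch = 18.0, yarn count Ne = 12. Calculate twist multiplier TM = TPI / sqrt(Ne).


Formula: TM = TPI / sqrt(Ne)
Step 1: sqrt(Ne) = sqrt(12) = 3.4641
Step 2: TM = 18.0 / 3.4641 = 5.20

5.20 TM


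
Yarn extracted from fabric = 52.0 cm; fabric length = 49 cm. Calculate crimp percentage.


Formula: Crimp% = ((L_yarn - L_fabric) / L_fabric) * 100
Step 1: Extension = 52.0 - 49 = 3.0 cm
Step 2: Crimp% = (3.0 / 49) * 100
Step 3: Crimp% = 0.061224 * 100 = 6.1224% ≈ 6.1%

6.1%


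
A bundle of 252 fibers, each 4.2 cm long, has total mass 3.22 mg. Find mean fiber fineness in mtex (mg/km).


Formula: fineness (mtex) = mass (mg) / total length (km) = (mass_mg / total_length_m) * 1000
Step 1: Convert fiber length: 4.2 cm = 0.042 m
Step 2: Total fiber length = 252 * 0.042 = 10.584 m
Step 3: Linear density = 3.22 mg / 10.584 m = 0.3042 mg/m
Step 4: fineness = 0.3042 * 1000 = 304.2 mtex

304.2 mtex


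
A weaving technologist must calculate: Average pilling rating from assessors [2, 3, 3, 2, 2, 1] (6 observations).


Formula: Mean = sum / count
Sum = 2 + 3 + 3 + 2 + 2 + 1 = 13
Mean = 13 / 6 = 2.2

2.2


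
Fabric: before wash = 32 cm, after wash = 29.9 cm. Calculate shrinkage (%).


Formula: Shrinkage% = ((L_before - L_after) / L_before) * 100
Step 1: Shrinkage = 32 - 29.9 = 2.1 cm
Step 2: Shrinkage% = (2.1 / 32) * 100
Step 3: Shrinkage% = 0.065625 * 100 = 6.5625% ≈ 6.6%

6.6%


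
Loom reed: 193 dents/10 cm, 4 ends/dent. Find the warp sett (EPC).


Formula: EPC = (dents per 10 cm * ends per dent) / 10
Step 1: Total ends per 10 cm = 193 * 4 = 772
Step 2: EPC = 772 / 10 = 77.2 ends/cm

77.2 ends/cm


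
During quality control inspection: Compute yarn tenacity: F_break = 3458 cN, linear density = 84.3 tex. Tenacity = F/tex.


Formula: Tenacity = Breaking force / Linear density
Tenacity = 3458 cN / 84.3 tex
Tenacity = 41.02 cN/tex

41.02 cN/tex


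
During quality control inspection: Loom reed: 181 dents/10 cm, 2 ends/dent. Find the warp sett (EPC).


Formula: EPC = (dents per 10 cm * ends per dent) / 10
Step 1: Total ends per 10 cm = 181 * 2 = 362
Step 2: EPC = 362 / 10 = 36.2 ends/cm

36.2 ends/cm


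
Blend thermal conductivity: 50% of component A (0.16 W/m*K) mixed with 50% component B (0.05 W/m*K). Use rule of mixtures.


Formula: Blend property = (fraction_A * property_A) + (fraction_B * property_B)
Step 1: Contribution A = 50/100 * 0.16 W/m*K = 0.08 W/m*K
Step 2: Contribution B = 50/100 * 0.05 W/m*K = 0.025 W/m*K
Step 3: Blend thermal conductivity = 0.08 + 0.025 = 0.105 W/m*K

0.105 W/m*K


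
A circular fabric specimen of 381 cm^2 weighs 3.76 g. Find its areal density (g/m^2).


Formula: GSM = mass_g / area_m2
Step 1: Convert area: 381 cm^2 = 381 / 10000 = 0.0381 m^2
Step 2: GSM = 3.76 g / 0.0381 m^2 = 98.7 g/m^2

98.7 g/m^2


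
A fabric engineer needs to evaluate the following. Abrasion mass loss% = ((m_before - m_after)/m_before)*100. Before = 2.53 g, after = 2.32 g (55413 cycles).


Formula: Mass loss% = ((m_before - m_after) / m_before) * 100
Step 1: Mass loss = 2.53 - 2.32 = 0.21 g
Step 2: Ratio = 0.21 / 2.53 = 0.083004
Step 3: Mass loss% = 0.083004 * 100 = 8.3004% ≈ 8.30%

8.30%


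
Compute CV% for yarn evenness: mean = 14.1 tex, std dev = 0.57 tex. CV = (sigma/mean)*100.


Formula: CV% = (standard deviation / mean) * 100
Step 1: Ratio = 0.57 / 14.1 = 0.040426
Step 2: CV% = 0.040426 * 100 = 4.0426% ≈ 4.0%

4.0%


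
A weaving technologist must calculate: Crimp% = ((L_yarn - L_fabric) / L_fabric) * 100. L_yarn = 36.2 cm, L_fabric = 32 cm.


Formula: Crimp% = ((L_yarn - L_fabric) / L_fabric) * 100
Step 1: Extension = 36.2 - 32 = 4.2 cm
Step 2: Crimp% = (4.2 / 32) * 100
Step 3: Crimp% = 0.13125 * 100 = 13.125% ≈ 13.1%

13.1%


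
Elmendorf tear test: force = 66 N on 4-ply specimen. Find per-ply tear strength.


Formula: Per-ply strength = Total force / Number of plies
Per-ply = 66 N / 4
Per-ply = 16.5 N

16.5 N


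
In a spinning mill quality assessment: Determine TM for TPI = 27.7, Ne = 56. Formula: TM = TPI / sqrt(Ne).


Formula: TM = TPI / sqrt(Ne)
Step 1: sqrt(Ne) = sqrt(56) = 7.4833
Step 2: TM = 27.7 / 7.4833 = 3.70

3.70 TM


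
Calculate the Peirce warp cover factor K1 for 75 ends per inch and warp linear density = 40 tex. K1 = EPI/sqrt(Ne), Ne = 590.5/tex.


Formula: K1 = EPI / sqrt(Ne), with Ne = 590.5 / tex_warp
Step 1: Ne = 590.5 / 40 = 14.763
Step 2: sqrt(Ne) = sqrt(14.763) = 3.8423
Step 3: K1 = 75 / 3.8423 = 19.5

19.5


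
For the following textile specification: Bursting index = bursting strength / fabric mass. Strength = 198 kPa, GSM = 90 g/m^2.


Formula: Bursting Index = Bursting Strength / Fabric GSM
BI = 198 kPa / 90 g/m^2
BI = 2.200 kPa/(g/m^2)

2.200 kPa/(g/m^2)


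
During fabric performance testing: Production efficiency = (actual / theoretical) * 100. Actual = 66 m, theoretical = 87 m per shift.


Formula: Efficiency% = (Actual output / Theoretical output) * 100
Efficiency% = (66 / 87) * 100
Efficiency% = 0.758621 * 100 = 75.8621% ≈ 75.9%

75.9%


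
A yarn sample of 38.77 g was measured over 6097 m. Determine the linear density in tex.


Formula: Tex = (mass_g / length_m) * 1000
Substituting: Tex = (38.77 / 6097) * 1000
Intermediate: 38.77 / 6097 = 0.00635887 g/m
Tex = 0.00635887 * 1000 = 6.36 tex

6.36 tex
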